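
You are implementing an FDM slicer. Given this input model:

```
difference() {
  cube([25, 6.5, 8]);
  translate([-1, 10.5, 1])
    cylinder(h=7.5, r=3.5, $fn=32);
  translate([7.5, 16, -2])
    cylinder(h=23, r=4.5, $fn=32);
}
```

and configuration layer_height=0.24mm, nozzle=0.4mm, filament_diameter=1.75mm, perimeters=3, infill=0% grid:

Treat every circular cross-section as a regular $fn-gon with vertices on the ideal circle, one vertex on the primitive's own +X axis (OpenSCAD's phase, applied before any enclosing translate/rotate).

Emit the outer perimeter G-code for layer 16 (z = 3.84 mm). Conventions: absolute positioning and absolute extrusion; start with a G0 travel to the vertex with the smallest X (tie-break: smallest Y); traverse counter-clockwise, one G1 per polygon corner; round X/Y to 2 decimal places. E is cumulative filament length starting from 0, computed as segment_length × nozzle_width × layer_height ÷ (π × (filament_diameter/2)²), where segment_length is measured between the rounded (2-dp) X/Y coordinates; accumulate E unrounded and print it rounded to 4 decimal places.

G0 X0.00 Y0.00 Z3.84
G1 X25.00 Y0.00 E0.9978
G1 X25.00 Y6.50 E1.2572
G1 X0.00 Y6.50 E2.2550
G1 X0.00 Y0.00 E2.5145

At z = 3.84 mm: the 25×6.5 cube contributes its full rectangle; the cylinder at (-1, 10.5): section is a regular 32-gon, circumradius r=3.5; the cylinder at (7.5, 16): section is a regular 32-gon, circumradius r=4.5; Taking the first minus the rest: starting from the 25×6.5 cube, the r=3.5 cylinder at (-1, 10.5) misses the remaining region (no effect); the r=4.5 cylinder at (7.5, 16) misses the remaining region (no effect) — 1 connected region. The outline is a single polygon with 4 vertices. Extrusion per mm of travel: 0.4 × 0.24 / (π × 0.875²) = 0.039912. Accumulating E over each segment gives final E = 2.5145.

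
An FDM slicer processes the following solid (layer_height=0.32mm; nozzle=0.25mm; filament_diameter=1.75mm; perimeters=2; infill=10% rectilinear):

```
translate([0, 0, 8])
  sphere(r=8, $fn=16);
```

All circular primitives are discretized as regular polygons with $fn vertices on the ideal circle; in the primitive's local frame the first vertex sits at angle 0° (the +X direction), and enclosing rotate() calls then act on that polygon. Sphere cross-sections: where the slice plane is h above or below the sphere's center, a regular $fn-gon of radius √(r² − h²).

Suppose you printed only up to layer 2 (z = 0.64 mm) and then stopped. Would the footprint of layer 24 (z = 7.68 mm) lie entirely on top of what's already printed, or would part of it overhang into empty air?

Compare the two slices. At z = 0.64: the r=8 sphere contributes a regular 16-gon of circumradius √(8²−7.36²) = 3.135 (area = (16/2)·3.135²·sin(360°/16) = 30.10 mm²). At z = 7.68: the r=8 sphere contributes a regular 16-gon of circumradius √(8²−0.32²) = 7.994 (area = (16/2)·7.994²·sin(360°/16) = 195.62 mm²). Checking containment: at z = 7.68 the cross-section extends beyond the z = 0.64 cross-section by about 165.52 mm².

part overhangs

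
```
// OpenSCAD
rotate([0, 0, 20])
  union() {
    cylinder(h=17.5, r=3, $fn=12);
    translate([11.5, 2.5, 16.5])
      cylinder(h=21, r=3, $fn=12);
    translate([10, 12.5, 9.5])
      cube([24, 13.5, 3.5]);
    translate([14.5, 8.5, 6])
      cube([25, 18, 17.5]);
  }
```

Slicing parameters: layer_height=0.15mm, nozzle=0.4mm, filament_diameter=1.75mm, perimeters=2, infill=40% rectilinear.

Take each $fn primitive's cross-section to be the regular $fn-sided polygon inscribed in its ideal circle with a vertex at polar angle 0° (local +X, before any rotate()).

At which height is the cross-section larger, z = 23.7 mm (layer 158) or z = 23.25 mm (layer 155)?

layer 155 (z = 23.25 mm)

Layer 158 (z = 23.7): the cylinder is absent (z outside [0, 17.5]); the cylinder at (11.5, 2.5): section is a regular 12-gon, circumradius r=3 (area = (12/2)·3.000²·sin(360°/12) = 27.00 mm²); the cube at (10, 12.5) is absent (z outside [9.5, 13]); the cube at (14.5, 8.5) is absent (z outside [6, 23.5]); Taking the union: only the r=3 cylinder at (11.5, 2.5) is present, so the union is just that shape — area = 27.00 mm²; (rotated 20° about Z; rotation is an isometry so areas/perimeters/island counts are preserved). So its area = 27.00 mm². Layer 155 (z = 23.25): the cylinder is absent (z outside [0, 17.5]); the r=3 cylinder at (11.5, 2.5) gives a regular 12-gon of circumradius 3 (constant along its height) (area = (12/2)·3.000²·sin(360°/12) = 27.00 mm²); the cube at (10, 12.5) is not intersected at this z (z outside [9.5, 13]); the cube at (14.5, 8.5) (footprint 25×18) is included at this height (area 450.00 mm²); Taking the union: the 2 present regions are separate (no shared area or edge), so areas and boundary lengths simply add and each stays a separate island — area = 477.00 mm²; (whole slice rotated 20° about Z — lengths, areas and connectivity unchanged). So its area = 477.00 mm². Layer 155 is larger (477.00 vs 27.00 mm²).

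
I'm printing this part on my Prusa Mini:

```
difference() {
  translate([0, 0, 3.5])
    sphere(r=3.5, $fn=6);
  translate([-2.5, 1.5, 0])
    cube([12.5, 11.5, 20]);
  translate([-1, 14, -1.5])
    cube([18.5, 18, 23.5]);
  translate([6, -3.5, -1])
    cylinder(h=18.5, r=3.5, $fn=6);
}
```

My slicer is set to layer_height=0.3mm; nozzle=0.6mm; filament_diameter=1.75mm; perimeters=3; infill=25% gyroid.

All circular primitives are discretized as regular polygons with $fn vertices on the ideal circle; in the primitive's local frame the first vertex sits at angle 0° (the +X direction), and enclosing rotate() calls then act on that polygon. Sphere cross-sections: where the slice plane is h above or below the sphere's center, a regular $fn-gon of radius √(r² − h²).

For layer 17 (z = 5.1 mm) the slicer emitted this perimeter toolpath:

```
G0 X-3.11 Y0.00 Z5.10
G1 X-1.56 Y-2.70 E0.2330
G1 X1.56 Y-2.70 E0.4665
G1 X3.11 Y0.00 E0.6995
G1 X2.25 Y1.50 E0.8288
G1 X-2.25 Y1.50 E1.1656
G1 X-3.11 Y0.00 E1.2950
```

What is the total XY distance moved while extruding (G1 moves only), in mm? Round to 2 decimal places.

Sum the Euclidean lengths of each G1 segment: total = 17.30 mm.

17.30 mm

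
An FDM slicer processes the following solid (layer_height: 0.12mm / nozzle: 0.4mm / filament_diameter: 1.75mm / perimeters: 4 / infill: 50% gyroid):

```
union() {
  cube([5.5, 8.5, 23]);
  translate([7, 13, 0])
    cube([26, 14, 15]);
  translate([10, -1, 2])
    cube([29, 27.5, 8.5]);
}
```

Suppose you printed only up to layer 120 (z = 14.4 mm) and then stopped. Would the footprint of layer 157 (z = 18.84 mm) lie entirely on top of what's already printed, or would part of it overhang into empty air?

Compare the two slices. At z = 14.4: the 5.5×8.5 cube contributes its full rectangle (area 46.75 mm²); the cube at (7, 13) (footprint 26×14) is included at this height (area 364.00 mm²); the cube at (10, -1) does not reach this height (z outside [2, 10.5]); Taking the union: the 2 present regions are separate (no shared area or edge), so areas and boundary lengths simply add and each stays a separate island — area = 410.75 mm². At z = 18.84: the cube (footprint 5.5×8.5) is included at this height (area 46.75 mm²); the cube at (7, 13) is absent (z outside [0, 15]); the cube at (10, -1) does not reach this height (z outside [2, 10.5]); Combining (union): only the 5.5×8.5 cube is present, so the union is just that shape — area = 46.75 mm². Checking containment: the cross-section at z = 18.84 is a subset of the cross-section at z = 14.4.

entirely on top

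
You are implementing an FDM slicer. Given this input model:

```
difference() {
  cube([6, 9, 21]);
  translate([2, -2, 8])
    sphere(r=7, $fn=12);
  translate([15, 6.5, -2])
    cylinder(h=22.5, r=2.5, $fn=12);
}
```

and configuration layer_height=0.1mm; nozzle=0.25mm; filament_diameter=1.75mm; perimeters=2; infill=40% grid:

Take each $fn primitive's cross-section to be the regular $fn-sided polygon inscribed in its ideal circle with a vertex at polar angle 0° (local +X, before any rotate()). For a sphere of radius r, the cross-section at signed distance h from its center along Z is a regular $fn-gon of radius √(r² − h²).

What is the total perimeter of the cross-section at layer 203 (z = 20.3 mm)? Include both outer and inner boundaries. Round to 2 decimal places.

At z = 20.3 mm: the 6×9 cube contributes its full rectangle (perimeter 30.00 mm); the sphere at (2, -2) is absent (|z−center|=12.300 > r=7); the r=2.5 cylinder at (15, 6.5) contributes a regular 12-gon of circumradius 2.5 (perimeter = 2·12·2.500·sin(180°/12) = 15.53 mm); Subtracting the remaining from the first: starting from the 6×9 cube, the r=2.5 cylinder at (15, 6.5) misses the remaining region (no effect) — boundary = 30.00 mm. Overall, the cross-section is a single solid region. Total boundary length (outer) = 30.00 mm.

30.00 mm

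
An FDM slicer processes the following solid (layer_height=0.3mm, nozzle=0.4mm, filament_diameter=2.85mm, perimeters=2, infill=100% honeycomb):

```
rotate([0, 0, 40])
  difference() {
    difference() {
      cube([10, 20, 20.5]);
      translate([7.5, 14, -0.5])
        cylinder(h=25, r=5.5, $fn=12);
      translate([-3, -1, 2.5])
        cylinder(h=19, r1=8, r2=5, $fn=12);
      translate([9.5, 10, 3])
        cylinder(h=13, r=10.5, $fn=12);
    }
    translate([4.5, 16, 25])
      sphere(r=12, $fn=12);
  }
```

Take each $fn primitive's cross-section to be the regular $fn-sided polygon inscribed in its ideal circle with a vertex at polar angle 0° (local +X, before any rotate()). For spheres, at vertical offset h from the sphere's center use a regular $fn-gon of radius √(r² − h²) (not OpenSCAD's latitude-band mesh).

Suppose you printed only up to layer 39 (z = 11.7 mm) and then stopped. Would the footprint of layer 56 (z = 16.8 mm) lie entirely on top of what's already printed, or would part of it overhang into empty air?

part overhangs

Compare the two slices. At z = 11.7: the 10×20 cube contributes its full rectangle (area 200.00 mm²); the cylinder at (7.5, 14): section is a regular 12-gon, circumradius r=5.5 (area = (12/2)·5.500²·sin(360°/12) = 90.75 mm²); the cone at (-3, -1): at t=0.484 of its height the radius interpolates to r₁+(r₂−r₁)t = 6.547, giving a regular 12-gon of that circumradius (area = (12/2)·6.547²·sin(360°/12) = 128.60 mm²); the r=10.5 cylinder at (9.5, 10) contributes a regular 12-gon of circumradius 10.5 (area = (12/2)·10.500²·sin(360°/12) = 330.75 mm²); Subtracting the remaining from the first: starting from the 10×20 cube (200.00 mm²), the r=5.5 cylinder at (7.5, 14) partially overlaps it — only the 71.20 mm² overlap (of its 90.75 mm²) is removed, clipping the outline; the cone at (-3, -1) partially overlaps it — only the 10.30 mm² overlap (of its 128.60 mm²) is removed, clipping the outline; the r=10.5 cylinder at (9.5, 10) partially overlaps it — only the 99.51 mm² overlap (of its 330.75 mm²) is removed, clipping the outline — area = 18.99 mm²; the sphere at (4.5, 16) is absent (|z−center|=13.300 > r=12); Subtracting the remaining from the first: none of the subtracted shapes is present at this height, so that combined region is unchanged — area = 18.99 mm²; (whole slice rotated 40° about Z — lengths, areas and connectivity unchanged). At z = 16.8: the 10×20 cube contributes its full rectangle (area 200.00 mm²); the r=5.5 cylinder at (7.5, 14) contributes a regular 12-gon of circumradius 5.5 (area = (12/2)·5.500²·sin(360°/12) = 90.75 mm²); the cone at (-3, -1) contributes a regular 12-gon of circumradius 5.742 (interpolated between r1=8 and r2=5 at t=0.753) (area = (12/2)·5.742²·sin(360°/12) = 98.92 mm²); the cylinder at (9.5, 10) does not reach this height (z outside [3, 16]); After the difference (first − rest): starting from the 10×20 cube (200.00 mm²), the r=5.5 cylinder at (7.5, 14) partially overlaps it — only the 71.20 mm² overlap (of its 90.75 mm²) is removed, clipping the outline; the cone at (-3, -1) partially overlaps it — only the 6.11 mm² overlap (of its 98.92 mm²) is removed, clipping the outline — area = 122.69 mm²; the r=12 sphere at (4.5, 16) contributes a regular 12-gon of circumradius √(12²−8.2²) = 8.761 (area = (12/2)·8.761²·sin(360°/12) = 230.28 mm²); After the difference (first − rest): starting from that combined region (122.69 mm²), the r=12 sphere at (4.5, 16) partially overlaps it — only the 49.27 mm² overlap (of its 230.28 mm²) is removed, clipping the outline — area = 73.42 mm²; (whole slice rotated 40° about Z — lengths, areas and connectivity unchanged). Checking containment: at z = 16.8 the cross-section extends beyond the z = 11.7 cross-section by about 69.08 mm².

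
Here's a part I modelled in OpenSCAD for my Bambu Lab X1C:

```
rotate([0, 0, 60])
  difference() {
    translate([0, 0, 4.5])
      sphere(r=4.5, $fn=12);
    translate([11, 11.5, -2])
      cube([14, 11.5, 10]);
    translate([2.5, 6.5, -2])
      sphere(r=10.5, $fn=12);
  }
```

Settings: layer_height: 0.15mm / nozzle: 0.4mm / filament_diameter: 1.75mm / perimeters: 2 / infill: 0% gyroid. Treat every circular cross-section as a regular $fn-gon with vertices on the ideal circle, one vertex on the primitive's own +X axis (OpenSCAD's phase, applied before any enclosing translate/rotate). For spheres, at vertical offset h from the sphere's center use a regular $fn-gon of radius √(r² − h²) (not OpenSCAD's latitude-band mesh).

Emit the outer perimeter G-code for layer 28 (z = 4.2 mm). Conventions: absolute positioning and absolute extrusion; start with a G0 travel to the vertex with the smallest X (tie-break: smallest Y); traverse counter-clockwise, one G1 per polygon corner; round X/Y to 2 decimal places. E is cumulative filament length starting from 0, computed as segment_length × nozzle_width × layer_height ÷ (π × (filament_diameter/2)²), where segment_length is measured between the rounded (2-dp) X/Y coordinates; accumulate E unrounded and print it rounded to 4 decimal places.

G0 X-3.35 Y-2.78 Z4.20
G1 X-2.24 Y-3.89 E0.0392
G1 X0.00 Y-4.49 E0.0970
G1 X2.24 Y-3.89 E0.1549
G1 X3.89 Y-2.24 E0.2131
G1 X4.49 Y0.00 E0.2709
G1 X3.89 Y2.24 E0.3288
G1 X3.38 Y2.75 E0.3467
G1 X2.96 Y1.18 E0.3873
G1 X-0.14 Y-1.92 E0.4966
G1 X-3.35 Y-2.78 E0.5795

At z = 4.2 mm: the r=4.5 sphere slices to a regular 12-gon of circumradius 4.490 (√(r²−h²) with h=0.3 from center); the cube at (11, 11.5) is present — its section is the full 14×11.5 rectangle; the r=10.5 sphere at (2.5, 6.5) slices to a regular 12-gon of circumradius 8.474 (√(r²−h²) with h=6.2 from center); Taking the first minus the rest: starting from the r=4.5 sphere, the 14×11.5 cube at (11, 11.5) misses the remaining region (no effect); the r=10.5 sphere at (2.5, 6.5) partially overlaps it — only the 38.20 mm² overlap (of its 215.43 mm²) is removed, clipping the outline — 1 connected region; (rotated 60° about Z; rotation is an isometry so areas/perimeters/island counts are preserved). The outline is a single polygon with 10 vertices. Extrusion per mm of travel: 0.4 × 0.15 / (π × 0.875²) = 0.024945. Accumulating E over each segment gives final E = 0.5795.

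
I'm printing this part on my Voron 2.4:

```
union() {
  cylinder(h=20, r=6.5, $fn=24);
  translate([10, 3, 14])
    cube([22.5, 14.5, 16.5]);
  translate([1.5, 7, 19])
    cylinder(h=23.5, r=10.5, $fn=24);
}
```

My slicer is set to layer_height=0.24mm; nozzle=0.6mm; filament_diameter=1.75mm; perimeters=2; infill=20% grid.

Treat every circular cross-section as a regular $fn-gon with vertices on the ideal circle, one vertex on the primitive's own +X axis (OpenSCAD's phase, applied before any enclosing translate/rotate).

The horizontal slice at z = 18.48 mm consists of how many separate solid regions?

2

At z = 18.48 mm: the r=6.5 cylinder gives a regular 24-gon of circumradius 6.5 (constant along its height); the cube at (10, 3) is present — its section is the full 22.5×14.5 rectangle; the cylinder at (1.5, 7) is not intersected at this z (z outside [19, 42.5]); Taking the union: the 2 present regions are separate (no shared area or edge), so areas and boundary lengths simply add and each stays a separate island — 2 connected regions. The result has 2 disconnected regions.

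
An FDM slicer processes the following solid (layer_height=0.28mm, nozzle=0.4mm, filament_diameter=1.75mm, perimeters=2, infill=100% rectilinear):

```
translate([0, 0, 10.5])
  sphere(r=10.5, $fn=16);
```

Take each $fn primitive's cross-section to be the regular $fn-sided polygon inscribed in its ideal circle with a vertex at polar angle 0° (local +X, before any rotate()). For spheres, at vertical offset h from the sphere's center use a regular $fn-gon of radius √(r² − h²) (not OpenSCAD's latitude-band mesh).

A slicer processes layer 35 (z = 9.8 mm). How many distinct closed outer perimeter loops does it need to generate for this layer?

1

At z = 9.8 mm: the sphere: section is a regular 16-gon, circumradius = √(r²−h²) = √(10.5²−0.7²) = 10.477. The result has 1 disconnected region.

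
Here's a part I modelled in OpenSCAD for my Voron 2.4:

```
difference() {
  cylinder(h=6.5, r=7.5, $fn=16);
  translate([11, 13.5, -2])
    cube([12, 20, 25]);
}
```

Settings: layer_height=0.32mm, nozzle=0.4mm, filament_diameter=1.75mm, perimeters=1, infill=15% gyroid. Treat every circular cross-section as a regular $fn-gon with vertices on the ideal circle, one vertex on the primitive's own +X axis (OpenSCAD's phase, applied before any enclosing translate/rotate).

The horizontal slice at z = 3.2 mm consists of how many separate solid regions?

At z = 3.2 mm: the cylinder: section is a regular 16-gon, circumradius r=7.5; the cube at (11, 13.5) (footprint 12×20) is included at this height; After the difference (first − rest): starting from the r=7.5 cylinder, the 12×20 cube at (11, 13.5) misses the remaining region (no effect) — 1 connected region. The result has 1 disconnected region.

1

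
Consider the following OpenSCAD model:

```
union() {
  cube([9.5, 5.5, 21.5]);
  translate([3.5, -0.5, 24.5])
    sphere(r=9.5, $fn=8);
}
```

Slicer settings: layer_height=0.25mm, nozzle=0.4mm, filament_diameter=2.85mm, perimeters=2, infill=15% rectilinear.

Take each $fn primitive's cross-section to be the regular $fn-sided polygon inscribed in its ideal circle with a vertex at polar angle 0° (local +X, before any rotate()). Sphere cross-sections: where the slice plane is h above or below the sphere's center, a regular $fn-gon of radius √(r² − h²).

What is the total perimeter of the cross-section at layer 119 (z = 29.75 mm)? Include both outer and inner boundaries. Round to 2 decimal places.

48.48 mm

At z = 29.75 mm: the cube does not reach this height (z outside [0, 21.5]); the r=9.5 sphere at (3.5, -0.5) slices to a regular 8-gon of circumradius 7.918 (√(r²−h²) with h=5.25 from center) (perimeter = 2·8·7.918·sin(180°/8) = 48.48 mm); Merging all regions: only the r=9.5 sphere at (3.5, -0.5) is present, so the union is just that shape — boundary = 48.48 mm. Overall, the cross-section is a single solid region. Total boundary length (outer) = 48.48 mm.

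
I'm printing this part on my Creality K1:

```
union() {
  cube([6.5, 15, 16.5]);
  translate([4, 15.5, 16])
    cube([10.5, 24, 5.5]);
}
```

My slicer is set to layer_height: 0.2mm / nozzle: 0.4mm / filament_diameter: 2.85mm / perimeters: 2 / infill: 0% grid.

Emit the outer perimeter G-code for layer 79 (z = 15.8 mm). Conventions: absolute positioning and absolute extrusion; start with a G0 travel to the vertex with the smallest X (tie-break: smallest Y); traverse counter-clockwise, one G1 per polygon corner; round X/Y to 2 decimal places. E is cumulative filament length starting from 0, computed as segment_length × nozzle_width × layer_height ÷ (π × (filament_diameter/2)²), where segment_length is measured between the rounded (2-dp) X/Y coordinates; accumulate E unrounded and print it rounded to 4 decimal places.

G0 X0.00 Y0.00 Z15.80
G1 X6.50 Y0.00 E0.0815
G1 X6.50 Y15.00 E0.2696
G1 X0.00 Y15.00 E0.3511
G1 X0.00 Y0.00 E0.5392

At z = 15.8 mm: the 6.5×15 cube contributes its full rectangle; the cube at (4, 15.5) is not intersected at this z (z outside [16, 21.5]); Merging all regions: only the 6.5×15 cube is present, so the union is just that shape — 1 connected region. The outline is a single polygon with 4 vertices. Extrusion per mm of travel: 0.4 × 0.2 / (π × 1.425²) = 0.012540. Accumulating E over each segment gives final E = 0.5392.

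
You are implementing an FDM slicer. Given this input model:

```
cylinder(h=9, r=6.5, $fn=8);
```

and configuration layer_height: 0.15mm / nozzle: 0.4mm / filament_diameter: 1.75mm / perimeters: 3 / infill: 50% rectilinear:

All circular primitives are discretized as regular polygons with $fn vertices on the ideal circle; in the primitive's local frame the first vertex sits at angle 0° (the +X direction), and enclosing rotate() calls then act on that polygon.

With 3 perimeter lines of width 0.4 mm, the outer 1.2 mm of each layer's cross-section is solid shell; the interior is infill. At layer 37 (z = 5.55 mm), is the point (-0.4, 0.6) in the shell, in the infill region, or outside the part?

At z = 5.55 mm: the r=6.5 cylinder gives a regular 8-gon of circumradius 6.5 (constant along its height). Overall, the cross-section is a single solid region. The nearest boundary edge runs (0.00, 6.50)→(-4.60, 4.60); distance from the point to it = 5.30 mm. The point is inside the cross-section and 5.30 mm from the nearest boundary — more than the 1.2 mm shell width (3 × 0.4), so it's in the infill interior.

infill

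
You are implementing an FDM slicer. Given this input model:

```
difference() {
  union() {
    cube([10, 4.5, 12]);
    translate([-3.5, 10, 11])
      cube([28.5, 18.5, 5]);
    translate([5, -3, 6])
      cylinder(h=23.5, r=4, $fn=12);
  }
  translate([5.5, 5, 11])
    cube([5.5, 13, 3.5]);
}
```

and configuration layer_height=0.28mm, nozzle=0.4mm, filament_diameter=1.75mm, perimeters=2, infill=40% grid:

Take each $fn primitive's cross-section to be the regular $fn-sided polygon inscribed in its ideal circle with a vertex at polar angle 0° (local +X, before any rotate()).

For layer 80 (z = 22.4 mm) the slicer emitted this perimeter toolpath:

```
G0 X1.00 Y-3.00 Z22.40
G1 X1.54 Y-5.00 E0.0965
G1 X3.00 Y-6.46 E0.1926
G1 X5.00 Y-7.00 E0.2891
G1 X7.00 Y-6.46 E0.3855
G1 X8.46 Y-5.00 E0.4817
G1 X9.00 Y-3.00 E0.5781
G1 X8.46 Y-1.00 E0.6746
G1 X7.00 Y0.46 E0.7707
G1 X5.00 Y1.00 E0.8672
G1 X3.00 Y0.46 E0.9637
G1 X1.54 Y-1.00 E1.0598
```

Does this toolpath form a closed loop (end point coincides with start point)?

no

Start point (G0): (1.00, -3.00). End point (last G1): the path does not return to the start — open.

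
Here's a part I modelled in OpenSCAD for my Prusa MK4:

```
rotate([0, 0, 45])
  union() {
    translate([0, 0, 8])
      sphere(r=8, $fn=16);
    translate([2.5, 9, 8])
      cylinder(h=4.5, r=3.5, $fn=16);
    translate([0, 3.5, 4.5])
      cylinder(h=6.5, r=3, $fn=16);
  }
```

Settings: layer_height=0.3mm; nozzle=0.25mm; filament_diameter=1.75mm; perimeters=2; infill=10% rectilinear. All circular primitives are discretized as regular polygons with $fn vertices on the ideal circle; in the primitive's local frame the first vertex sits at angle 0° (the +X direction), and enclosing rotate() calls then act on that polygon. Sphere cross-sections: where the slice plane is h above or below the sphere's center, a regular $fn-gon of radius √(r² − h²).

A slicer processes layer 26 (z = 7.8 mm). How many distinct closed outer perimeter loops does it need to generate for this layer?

1

At z = 7.8 mm: the r=8 sphere slices to a regular 16-gon of circumradius 7.997 (√(r²−h²) with h=0.2 from center); the cylinder at (2.5, 9) is not intersected at this z (z outside [8, 12.5]); the r=3 cylinder at (0, 3.5) gives a regular 16-gon of circumradius 3 (constant along its height); Taking the union: the r=3 cylinder at (0, 3.5) lies entirely inside the r=8 sphere, so the union is just the r=8 sphere — 1 connected region; (rotated 45° about Z; rotation is an isometry so areas/perimeters/island counts are preserved). The result has 1 disconnected region.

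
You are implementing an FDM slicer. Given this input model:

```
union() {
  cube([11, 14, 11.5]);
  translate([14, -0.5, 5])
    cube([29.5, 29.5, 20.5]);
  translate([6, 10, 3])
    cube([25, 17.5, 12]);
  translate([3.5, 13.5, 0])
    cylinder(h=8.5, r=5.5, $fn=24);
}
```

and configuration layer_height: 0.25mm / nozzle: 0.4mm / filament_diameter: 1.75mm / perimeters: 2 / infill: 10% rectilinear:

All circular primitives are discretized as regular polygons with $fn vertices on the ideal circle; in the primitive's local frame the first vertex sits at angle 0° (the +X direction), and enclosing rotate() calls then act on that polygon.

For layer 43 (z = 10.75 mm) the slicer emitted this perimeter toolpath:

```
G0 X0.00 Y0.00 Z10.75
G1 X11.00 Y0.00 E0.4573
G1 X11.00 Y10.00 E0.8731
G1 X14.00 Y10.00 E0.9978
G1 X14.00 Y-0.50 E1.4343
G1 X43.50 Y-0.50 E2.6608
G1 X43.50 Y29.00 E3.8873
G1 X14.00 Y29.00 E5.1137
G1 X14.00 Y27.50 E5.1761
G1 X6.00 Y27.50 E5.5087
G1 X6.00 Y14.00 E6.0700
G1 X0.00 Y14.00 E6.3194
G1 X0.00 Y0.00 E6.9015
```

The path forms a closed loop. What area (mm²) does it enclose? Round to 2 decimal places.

Apply the shoelace formula to the sequence of (X, Y) vertices; enclosed area = 1144.25 mm².

1144.25 mm²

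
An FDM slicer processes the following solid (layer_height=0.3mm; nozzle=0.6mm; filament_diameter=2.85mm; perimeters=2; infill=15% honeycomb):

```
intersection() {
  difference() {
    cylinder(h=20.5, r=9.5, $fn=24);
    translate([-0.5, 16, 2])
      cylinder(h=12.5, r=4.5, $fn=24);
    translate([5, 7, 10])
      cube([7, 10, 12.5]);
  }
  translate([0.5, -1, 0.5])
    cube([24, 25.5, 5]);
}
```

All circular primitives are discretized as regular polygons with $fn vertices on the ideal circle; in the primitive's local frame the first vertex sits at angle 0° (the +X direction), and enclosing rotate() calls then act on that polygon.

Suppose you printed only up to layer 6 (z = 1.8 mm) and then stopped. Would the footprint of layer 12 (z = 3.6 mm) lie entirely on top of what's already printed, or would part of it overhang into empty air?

entirely on top

Compare the two slices. At z = 1.8: the r=9.5 cylinder gives a regular 24-gon of circumradius 9.5 (constant along its height) (area = (24/2)·9.500²·sin(360°/24) = 280.30 mm²); the cylinder at (-0.5, 16) is absent (z outside [2, 14.5]); the cube at (5, 7) is not intersected at this z (z outside [10, 22.5]); After the difference (first − rest): none of the subtracted shapes is present at this height, so the r=9.5 cylinder is unchanged — area = 280.30 mm²; the 24×25.5 cube at (0.5, -1) contributes its full rectangle (area 612.00 mm²); Taking the intersection: the 24×25.5 cube at (0.5, -1) partially overlaps that combined region; clipping to the common part keeps 74.28 mm² — area = 74.28 mm². At z = 3.6: the r=9.5 cylinder contributes a regular 24-gon of circumradius 9.5 (area = (24/2)·9.500²·sin(360°/24) = 280.30 mm²); the r=4.5 cylinder at (-0.5, 16) contributes a regular 24-gon of circumradius 4.5 (area = (24/2)·4.500²·sin(360°/24) = 62.89 mm²); the cube at (5, 7) is absent (z outside [10, 22.5]); Subtracting the remaining from the first: starting from the r=9.5 cylinder (280.30 mm²), the r=4.5 cylinder at (-0.5, 16) misses the remaining region (no effect) — area = 280.30 mm²; the 24×25.5 cube at (0.5, -1) contributes its full rectangle (area 612.00 mm²); Keeping only the common overlap: the 24×25.5 cube at (0.5, -1) partially overlaps the result so far; clipping to the common part keeps 74.28 mm² — area = 74.28 mm². Checking containment: the cross-section at z = 3.6 is a subset of the cross-section at z = 1.8.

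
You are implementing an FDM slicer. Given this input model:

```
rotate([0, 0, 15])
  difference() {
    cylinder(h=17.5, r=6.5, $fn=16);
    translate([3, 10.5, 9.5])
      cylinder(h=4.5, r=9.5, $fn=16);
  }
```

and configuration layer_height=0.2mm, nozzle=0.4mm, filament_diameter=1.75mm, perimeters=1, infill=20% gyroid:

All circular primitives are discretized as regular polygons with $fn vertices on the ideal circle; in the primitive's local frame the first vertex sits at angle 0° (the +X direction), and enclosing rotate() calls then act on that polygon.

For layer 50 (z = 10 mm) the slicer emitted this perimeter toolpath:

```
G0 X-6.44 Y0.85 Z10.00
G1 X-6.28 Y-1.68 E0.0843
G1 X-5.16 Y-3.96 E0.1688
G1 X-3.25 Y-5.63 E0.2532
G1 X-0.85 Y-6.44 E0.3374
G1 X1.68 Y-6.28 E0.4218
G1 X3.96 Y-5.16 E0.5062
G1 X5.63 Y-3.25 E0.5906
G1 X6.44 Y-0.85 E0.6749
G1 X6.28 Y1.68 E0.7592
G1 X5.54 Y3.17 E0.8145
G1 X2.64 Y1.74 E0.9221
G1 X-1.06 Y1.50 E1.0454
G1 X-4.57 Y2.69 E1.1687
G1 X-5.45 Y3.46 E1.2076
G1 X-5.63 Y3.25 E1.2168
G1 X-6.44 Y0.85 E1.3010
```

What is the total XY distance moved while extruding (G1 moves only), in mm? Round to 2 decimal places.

Sum the Euclidean lengths of each G1 segment: total = 39.12 mm.

39.12 mm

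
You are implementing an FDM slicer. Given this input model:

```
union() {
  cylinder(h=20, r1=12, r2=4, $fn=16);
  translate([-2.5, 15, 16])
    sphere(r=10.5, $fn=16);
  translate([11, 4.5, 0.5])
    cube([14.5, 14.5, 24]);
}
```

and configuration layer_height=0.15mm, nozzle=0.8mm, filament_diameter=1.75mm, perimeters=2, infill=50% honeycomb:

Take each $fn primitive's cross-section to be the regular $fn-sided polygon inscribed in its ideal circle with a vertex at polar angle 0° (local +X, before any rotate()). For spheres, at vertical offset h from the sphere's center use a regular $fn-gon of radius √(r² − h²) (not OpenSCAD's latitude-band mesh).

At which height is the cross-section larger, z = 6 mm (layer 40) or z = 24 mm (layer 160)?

Layer 40 (z = 6): the cone contributes a regular 16-gon of circumradius 9.600 (interpolated between r1=12 and r2=4 at t=0.300) (area = (16/2)·9.600²·sin(360°/16) = 282.14 mm²); the r=10.5 sphere at (-2.5, 15) contributes a regular 16-gon of circumradius √(10.5²−10²) = 3.202 (area = (16/2)·3.202²·sin(360°/16) = 31.38 mm²); the 14.5×14.5 cube at (11, 4.5) contributes its full rectangle (area 210.25 mm²); Taking the union: the 3 present regions are separate (no shared area or edge), so areas and boundary lengths simply add and each stays a separate island — area = 523.77 mm². So its area = 523.77 mm². Layer 160 (z = 24): the cone is not intersected at this z (z outside [0, 20]); the r=10.5 sphere at (-2.5, 15) contributes a regular 16-gon of circumradius √(10.5²−8²) = 6.801 (area = (16/2)·6.801²·sin(360°/16) = 141.59 mm²); the cube at (11, 4.5) (footprint 14.5×14.5) is included at this height (area 210.25 mm²); Taking the union: the 2 present regions are separate (no shared area or edge), so areas and boundary lengths simply add and each stays a separate island — area = 351.84 mm². So its area = 351.84 mm². Layer 40 is larger (523.77 vs 351.84 mm²).

layer 40 (z = 6 mm)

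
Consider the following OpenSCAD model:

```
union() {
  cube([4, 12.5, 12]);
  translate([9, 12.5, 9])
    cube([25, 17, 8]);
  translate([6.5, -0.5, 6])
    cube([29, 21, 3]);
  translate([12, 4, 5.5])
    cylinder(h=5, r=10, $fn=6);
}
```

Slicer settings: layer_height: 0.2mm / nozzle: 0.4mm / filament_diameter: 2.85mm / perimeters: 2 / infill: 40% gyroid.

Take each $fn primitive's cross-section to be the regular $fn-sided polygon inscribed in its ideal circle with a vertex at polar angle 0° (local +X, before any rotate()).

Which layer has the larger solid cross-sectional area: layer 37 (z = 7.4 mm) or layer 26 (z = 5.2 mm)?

Layer 37 (z = 7.4): the cube (footprint 4×12.5) is included at this height (area 50.00 mm²); the cube at (9, 12.5) does not reach this height (z outside [9, 17]); the cube at (6.5, -0.5) (footprint 29×21) is included at this height (area 609.00 mm²); the r=10 cylinder at (12, 4) gives a regular 6-gon of circumradius 10 (constant along its height) (area = (6/2)·10.000²·sin(360°/6) = 259.81 mm²); Merging all regions: the regions partially overlap — summed areas 918.81 mm² minus the doubly-counted overlap 183.20 mm² gives 735.61 mm² — area = 735.61 mm². So its area = 735.61 mm². Layer 26 (z = 5.2): the 4×12.5 cube contributes its full rectangle (area 50.00 mm²); the cube at (9, 12.5) does not reach this height (z outside [9, 17]); the cube at (6.5, -0.5) does not reach this height (z outside [6, 9]); the cylinder at (12, 4) is absent (z outside [5.5, 10.5]); Combining (union): only the 4×12.5 cube is present, so the union is just that shape — area = 50.00 mm². So its area = 50.00 mm². Layer 37 is larger (735.61 vs 50.00 mm²).

layer 37 (z = 7.4 mm)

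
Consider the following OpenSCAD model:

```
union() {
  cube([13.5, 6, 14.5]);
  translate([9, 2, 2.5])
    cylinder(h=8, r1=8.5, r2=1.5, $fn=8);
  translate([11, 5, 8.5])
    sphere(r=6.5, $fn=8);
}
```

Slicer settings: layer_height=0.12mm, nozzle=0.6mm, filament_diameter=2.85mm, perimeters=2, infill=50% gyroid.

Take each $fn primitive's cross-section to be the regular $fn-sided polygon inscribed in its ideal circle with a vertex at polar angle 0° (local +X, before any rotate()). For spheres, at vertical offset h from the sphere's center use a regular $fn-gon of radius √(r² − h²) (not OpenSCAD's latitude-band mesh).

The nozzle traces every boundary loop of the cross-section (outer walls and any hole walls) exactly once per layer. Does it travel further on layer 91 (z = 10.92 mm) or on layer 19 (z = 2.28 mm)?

Layer 91 (z = 10.92): the cube is present — its section is the full 13.5×6 rectangle (perimeter 39.00 mm); the cone at (9, 2) is not intersected at this z (z outside [2.5, 10.5]); the sphere at (11, 5): section is a regular 8-gon, circumradius = √(r²−h²) = √(6.5²−2.42²) = 6.033 (perimeter = 2·8·6.033·sin(180°/8) = 36.94 mm); Merging all regions: the regions partially overlap (shared area 45.27 mm²), so the edge portions inside another operand are dropped and the merged outline is re-measured after clipping — boundary = 49.21 mm. So its perimeter = 49.21 mm. Layer 19 (z = 2.28): the 13.5×6 cube contributes its full rectangle (perimeter 39.00 mm); the cone at (9, 2) does not reach this height (z outside [2.5, 10.5]); the r=6.5 sphere at (11, 5) slices to a regular 8-gon of circumradius 1.887 (√(r²−h²) with h=6.22 from center) (perimeter = 2·8·1.887·sin(180°/8) = 11.56 mm); Taking the union: the regions partially overlap (shared area 8.40 mm²), so the edge portions inside another operand are dropped and the merged outline is re-measured after clipping — boundary = 39.67 mm. So its perimeter = 39.67 mm. Layer 91 is larger (49.21 vs 39.67 mm).

layer 91 (z = 10.92 mm)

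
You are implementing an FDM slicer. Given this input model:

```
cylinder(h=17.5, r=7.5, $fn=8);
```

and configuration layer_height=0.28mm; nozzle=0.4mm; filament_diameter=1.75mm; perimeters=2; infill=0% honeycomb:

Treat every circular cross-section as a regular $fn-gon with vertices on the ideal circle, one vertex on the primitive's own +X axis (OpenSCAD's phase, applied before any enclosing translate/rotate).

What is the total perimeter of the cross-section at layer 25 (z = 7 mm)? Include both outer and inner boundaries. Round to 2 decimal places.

At z = 7 mm: the r=7.5 cylinder contributes a regular 8-gon of circumradius 7.5 (perimeter = 2·8·7.500·sin(180°/8) = 45.92 mm). Overall, the cross-section is a single solid region. Total boundary length (outer) = 45.92 mm.

45.92 mm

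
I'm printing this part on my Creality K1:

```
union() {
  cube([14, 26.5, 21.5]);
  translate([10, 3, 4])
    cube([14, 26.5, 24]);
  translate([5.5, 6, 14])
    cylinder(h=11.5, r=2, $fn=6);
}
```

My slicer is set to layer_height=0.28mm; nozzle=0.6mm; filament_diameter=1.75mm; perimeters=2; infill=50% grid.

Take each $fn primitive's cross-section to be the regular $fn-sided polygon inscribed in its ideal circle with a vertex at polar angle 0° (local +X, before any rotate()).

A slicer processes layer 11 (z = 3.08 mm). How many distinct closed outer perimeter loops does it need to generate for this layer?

1

At z = 3.08 mm: the 14×26.5 cube contributes its full rectangle; the cube at (10, 3) is not intersected at this z (z outside [4, 28]); the cylinder at (5.5, 6) does not reach this height (z outside [14, 25.5]); Taking the union: only the 14×26.5 cube is present, so the union is just that shape — 1 connected region. The result has 1 disconnected region.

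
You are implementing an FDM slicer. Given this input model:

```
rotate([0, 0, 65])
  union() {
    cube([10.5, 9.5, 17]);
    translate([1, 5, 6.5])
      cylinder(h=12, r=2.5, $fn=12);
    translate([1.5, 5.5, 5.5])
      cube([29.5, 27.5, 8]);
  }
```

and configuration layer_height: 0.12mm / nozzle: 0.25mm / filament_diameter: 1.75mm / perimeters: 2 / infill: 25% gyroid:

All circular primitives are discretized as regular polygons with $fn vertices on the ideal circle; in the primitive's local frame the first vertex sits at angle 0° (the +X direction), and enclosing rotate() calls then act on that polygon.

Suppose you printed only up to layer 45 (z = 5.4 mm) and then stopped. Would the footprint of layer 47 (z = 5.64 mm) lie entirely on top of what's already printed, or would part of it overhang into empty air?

Compare the two slices. At z = 5.4: the 10.5×9.5 cube contributes its full rectangle (area 99.75 mm²); the cylinder at (1, 5) is not intersected at this z (z outside [6.5, 18.5]); the cube at (1.5, 5.5) does not reach this height (z outside [5.5, 13.5]); Taking the union: only the 10.5×9.5 cube is present, so the union is just that shape — area = 99.75 mm²; (whole slice rotated 65° about Z — lengths, areas and connectivity unchanged). At z = 5.64: the cube (footprint 10.5×9.5) is included at this height (area 99.75 mm²); the cylinder at (1, 5) is not intersected at this z (z outside [6.5, 18.5]); the cube at (1.5, 5.5) (footprint 29.5×27.5) is included at this height (area 811.25 mm²); Combining (union): the regions partially overlap — summed areas 911.00 mm² minus the doubly-counted overlap 36.00 mm² gives 875.00 mm² — area = 875.00 mm²; (whole slice rotated 65° about Z — lengths, areas and connectivity unchanged). Checking containment: at z = 5.64 the cross-section extends beyond the z = 5.4 cross-section by about 775.25 mm².

part overhangs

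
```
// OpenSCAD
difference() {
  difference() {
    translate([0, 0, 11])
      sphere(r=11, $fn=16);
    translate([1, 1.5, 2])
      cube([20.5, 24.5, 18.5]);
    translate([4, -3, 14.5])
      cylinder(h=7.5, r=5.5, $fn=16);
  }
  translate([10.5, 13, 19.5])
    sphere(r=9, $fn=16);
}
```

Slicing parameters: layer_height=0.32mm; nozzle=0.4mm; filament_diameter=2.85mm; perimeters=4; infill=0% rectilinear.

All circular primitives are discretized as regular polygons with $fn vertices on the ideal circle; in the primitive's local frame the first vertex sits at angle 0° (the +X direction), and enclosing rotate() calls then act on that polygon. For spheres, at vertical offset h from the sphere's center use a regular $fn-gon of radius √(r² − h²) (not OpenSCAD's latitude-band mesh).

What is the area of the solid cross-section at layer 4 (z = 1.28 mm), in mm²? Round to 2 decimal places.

At z = 1.28 mm: the r=11 sphere contributes a regular 16-gon of circumradius √(11²−9.72²) = 5.150 (area = (16/2)·5.150²·sin(360°/16) = 81.20 mm²); the cube at (1, 1.5) is not intersected at this z (z outside [2, 20.5]); the cylinder at (4, -3) is absent (z outside [14.5, 22]); Taking the first minus the rest: none of the subtracted shapes is present at this height, so the r=11 sphere is unchanged — area = 81.20 mm²; the sphere at (10.5, 13) is absent (|z−center|=18.220 > r=9); After the difference (first − rest): none of the subtracted shapes is present at this height, so that combined region is unchanged — area = 81.20 mm². Overall, the cross-section is a single solid region. Net area = 81.20 mm².

81.20 mm²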